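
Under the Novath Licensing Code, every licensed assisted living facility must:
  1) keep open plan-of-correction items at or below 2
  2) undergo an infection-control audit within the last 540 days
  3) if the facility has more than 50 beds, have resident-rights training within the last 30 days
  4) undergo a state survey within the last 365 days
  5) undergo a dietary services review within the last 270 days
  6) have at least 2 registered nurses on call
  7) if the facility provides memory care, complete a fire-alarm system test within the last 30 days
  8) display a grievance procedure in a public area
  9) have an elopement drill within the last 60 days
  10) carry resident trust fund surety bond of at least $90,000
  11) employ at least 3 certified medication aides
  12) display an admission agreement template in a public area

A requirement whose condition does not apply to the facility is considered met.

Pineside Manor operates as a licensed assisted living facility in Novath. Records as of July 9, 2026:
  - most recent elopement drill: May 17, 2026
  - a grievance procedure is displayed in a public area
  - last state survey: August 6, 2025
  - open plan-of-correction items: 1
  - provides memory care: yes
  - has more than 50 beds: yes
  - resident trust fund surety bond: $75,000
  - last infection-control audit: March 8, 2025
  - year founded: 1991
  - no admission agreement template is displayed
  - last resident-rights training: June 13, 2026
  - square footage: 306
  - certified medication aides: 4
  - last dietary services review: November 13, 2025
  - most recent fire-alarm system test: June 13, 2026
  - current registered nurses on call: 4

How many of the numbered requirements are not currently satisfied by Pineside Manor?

2

1. open plan-of-correction items 1 ≤ 2 → met
2. infection-control audit 488 days ago vs limit 540 → met
3. condition 'has more than 50 beds' holds; resident-rights training 26 days ago vs limit 30 → met
4. state survey 337 days ago vs limit 365 → met
5. dietary services review 238 days ago vs limit 270 → met
6. registered nurses on call 4 ≥ 2 → met
7. condition 'provides memory care' holds; fire-alarm system test 26 days ago vs limit 30 → met
8. grievance procedure present → met
9. elopement drill 53 days ago vs limit 60 → met
10. resident trust fund surety bond $75,000 < $90,000 → not met
11. certified medication aides 4 ≥ 3 → met
12. admission agreement template absent → not met
Not met: 2 of 12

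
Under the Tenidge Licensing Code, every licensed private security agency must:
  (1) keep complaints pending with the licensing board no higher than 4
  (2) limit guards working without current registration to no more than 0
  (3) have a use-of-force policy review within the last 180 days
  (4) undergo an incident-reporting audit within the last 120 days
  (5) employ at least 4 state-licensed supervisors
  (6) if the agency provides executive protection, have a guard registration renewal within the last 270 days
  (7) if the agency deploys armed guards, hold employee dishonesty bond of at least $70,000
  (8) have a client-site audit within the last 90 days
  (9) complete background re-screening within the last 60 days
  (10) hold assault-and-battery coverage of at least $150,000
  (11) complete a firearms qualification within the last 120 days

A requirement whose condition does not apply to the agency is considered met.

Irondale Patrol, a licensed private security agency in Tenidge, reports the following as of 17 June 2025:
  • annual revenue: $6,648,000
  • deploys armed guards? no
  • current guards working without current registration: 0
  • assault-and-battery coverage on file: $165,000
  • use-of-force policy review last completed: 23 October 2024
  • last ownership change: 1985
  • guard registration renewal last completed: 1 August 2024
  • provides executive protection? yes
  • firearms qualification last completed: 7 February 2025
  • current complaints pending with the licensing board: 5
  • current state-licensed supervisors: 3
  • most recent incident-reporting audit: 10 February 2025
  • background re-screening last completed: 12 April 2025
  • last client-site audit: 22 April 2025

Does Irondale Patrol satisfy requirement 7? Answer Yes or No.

Yes

7. condition 'deploys armed guards' does not hold → requirement n/a → met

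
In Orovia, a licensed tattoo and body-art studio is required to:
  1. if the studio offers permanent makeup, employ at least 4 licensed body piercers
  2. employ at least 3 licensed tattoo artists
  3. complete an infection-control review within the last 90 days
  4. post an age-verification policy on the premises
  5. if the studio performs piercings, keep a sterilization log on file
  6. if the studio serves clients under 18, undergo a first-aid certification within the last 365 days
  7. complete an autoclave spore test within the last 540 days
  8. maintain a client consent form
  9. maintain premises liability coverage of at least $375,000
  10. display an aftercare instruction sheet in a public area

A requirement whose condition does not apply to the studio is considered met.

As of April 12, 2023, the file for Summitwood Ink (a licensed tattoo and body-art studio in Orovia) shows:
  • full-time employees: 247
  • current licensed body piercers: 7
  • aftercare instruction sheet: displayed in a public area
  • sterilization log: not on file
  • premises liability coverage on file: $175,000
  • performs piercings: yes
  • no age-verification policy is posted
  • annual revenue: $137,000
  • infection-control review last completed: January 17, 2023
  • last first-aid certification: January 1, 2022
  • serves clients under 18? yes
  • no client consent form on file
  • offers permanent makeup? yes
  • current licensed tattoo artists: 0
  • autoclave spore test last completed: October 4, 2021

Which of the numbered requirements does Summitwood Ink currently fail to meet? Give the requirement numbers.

2, 4, 5, 6, 7, 8, 9

1. condition 'offers permanent makeup' holds; licensed body piercers 7 ≥ 4 → met
2. licensed tattoo artists 0 < 3 → not met
3. infection-control review 85 days ago vs limit 90 → met
4. age-verification policy absent → not met
5. condition 'performs piercings' holds; sterilization log absent → not met
6. condition 'serves clients under 18' holds; first-aid certification 466 days ago vs limit 365 → not met
7. autoclave spore test 555 days ago vs limit 540 → not met
8. client consent form absent → not met
9. premises liability coverage $175,000 < $375,000 → not met
10. aftercare instruction sheet present → met
Not met: 2, 4, 5, 6, 7, 8, 9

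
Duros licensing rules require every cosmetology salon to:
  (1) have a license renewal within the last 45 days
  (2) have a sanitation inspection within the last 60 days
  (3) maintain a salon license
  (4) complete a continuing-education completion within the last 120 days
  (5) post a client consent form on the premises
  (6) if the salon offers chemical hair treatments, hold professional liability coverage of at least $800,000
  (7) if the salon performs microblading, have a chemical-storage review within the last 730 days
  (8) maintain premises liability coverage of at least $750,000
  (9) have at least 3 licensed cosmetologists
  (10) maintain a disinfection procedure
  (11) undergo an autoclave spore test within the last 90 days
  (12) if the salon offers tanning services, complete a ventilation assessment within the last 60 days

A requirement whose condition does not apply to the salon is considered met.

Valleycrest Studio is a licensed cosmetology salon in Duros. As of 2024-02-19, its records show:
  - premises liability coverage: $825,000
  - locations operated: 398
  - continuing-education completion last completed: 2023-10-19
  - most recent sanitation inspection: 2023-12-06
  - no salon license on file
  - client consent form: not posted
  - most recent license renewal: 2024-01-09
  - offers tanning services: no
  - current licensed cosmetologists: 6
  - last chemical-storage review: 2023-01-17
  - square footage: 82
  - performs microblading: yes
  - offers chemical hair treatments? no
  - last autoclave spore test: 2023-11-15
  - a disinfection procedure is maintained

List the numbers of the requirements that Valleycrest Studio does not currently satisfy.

2, 3, 4, 5, 11

1. license renewal 41 days ago vs limit 45 → met
2. sanitation inspection 75 days ago vs limit 60 → not met
3. salon license absent → not met
4. continuing-education completion 123 days ago vs limit 120 → not met
5. client consent form absent → not met
6. condition 'offers chemical hair treatments' does not hold → requirement n/a → met
7. condition 'performs microblading' holds; chemical-storage review 398 days ago vs limit 730 → met
8. premises liability coverage $825,000 ≥ $750,000 → met
9. licensed cosmetologists 6 ≥ 3 → met
10. disinfection procedure present → met
11. autoclave spore test 96 days ago vs limit 90 → not met
12. condition 'offers tanning services' does not hold → requirement n/a → met
Not met: 2, 3, 4, 5, 11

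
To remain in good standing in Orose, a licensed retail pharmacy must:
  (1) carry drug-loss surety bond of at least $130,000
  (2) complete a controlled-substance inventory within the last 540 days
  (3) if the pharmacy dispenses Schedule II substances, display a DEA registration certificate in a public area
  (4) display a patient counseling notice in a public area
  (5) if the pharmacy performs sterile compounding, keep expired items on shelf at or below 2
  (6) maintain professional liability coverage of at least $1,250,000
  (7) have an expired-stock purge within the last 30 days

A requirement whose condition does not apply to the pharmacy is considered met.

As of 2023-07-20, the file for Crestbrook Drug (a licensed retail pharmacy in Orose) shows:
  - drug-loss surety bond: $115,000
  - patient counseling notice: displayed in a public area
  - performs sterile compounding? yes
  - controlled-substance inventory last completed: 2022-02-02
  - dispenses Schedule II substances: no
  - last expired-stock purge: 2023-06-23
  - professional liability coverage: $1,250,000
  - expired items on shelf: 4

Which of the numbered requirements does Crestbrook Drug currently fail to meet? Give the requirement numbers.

1, 5

1. drug-loss surety bond $115,000 < $130,000 → not met
2. controlled-substance inventory 533 days ago vs limit 540 → met
3. condition 'dispenses Schedule II substances' does not hold → requirement n/a → met
4. patient counseling notice present → met
5. condition 'performs sterile compounding' holds; expired items on shelf 4 > 2 → not met
6. professional liability coverage $1,250,000 ≥ $1,250,000 → met
7. expired-stock purge 27 days ago vs limit 30 → met
Not met: 1, 5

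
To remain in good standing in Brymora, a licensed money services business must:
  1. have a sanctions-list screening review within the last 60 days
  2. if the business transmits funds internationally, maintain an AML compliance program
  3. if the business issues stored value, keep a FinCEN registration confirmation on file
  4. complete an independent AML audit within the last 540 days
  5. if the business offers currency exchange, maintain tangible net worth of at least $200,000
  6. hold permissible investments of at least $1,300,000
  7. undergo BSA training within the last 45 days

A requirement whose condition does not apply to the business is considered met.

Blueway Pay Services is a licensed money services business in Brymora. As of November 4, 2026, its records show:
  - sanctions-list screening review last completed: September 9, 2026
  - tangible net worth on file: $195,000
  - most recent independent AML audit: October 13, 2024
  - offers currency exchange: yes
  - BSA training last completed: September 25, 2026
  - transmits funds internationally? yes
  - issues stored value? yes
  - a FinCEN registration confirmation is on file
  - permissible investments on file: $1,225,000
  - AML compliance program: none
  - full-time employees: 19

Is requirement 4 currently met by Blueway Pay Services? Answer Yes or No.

4. independent AML audit 752 days ago vs limit 540 → not met

No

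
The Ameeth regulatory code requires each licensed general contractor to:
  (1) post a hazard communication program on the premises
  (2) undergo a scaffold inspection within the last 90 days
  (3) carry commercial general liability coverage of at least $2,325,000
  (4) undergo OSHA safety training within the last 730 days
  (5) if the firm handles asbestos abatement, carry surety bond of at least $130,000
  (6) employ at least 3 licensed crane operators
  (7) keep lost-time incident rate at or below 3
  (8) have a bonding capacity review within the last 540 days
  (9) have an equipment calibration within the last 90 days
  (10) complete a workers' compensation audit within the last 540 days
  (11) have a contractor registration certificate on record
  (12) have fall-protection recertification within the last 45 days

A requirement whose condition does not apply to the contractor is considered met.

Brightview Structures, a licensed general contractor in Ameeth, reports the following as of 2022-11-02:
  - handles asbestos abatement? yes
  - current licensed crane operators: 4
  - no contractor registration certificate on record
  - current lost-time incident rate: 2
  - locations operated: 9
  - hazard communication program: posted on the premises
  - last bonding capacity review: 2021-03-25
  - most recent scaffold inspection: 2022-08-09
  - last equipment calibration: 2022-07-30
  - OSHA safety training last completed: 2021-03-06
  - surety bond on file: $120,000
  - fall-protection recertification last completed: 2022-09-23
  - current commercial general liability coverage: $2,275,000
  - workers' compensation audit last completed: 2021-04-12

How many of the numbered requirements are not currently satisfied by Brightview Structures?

1. hazard communication program present → met
2. scaffold inspection 85 days ago vs limit 90 → met
3. commercial general liability coverage $2,275,000 < $2,325,000 → not met
4. OSHA safety training 606 days ago vs limit 730 → met
5. condition 'handles asbestos abatement' holds; surety bond $120,000 < $130,000 → not met
6. licensed crane operators 4 ≥ 3 → met
7. lost-time incident rate 2 ≤ 3 → met
8. bonding capacity review 587 days ago vs limit 540 → not met
9. equipment calibration 95 days ago vs limit 90 → not met
10. workers' compensation audit 569 days ago vs limit 540 → not met
11. contractor registration certificate absent → not met
12. fall-protection recertification 40 days ago vs limit 45 → met
Not met: 6 of 12

6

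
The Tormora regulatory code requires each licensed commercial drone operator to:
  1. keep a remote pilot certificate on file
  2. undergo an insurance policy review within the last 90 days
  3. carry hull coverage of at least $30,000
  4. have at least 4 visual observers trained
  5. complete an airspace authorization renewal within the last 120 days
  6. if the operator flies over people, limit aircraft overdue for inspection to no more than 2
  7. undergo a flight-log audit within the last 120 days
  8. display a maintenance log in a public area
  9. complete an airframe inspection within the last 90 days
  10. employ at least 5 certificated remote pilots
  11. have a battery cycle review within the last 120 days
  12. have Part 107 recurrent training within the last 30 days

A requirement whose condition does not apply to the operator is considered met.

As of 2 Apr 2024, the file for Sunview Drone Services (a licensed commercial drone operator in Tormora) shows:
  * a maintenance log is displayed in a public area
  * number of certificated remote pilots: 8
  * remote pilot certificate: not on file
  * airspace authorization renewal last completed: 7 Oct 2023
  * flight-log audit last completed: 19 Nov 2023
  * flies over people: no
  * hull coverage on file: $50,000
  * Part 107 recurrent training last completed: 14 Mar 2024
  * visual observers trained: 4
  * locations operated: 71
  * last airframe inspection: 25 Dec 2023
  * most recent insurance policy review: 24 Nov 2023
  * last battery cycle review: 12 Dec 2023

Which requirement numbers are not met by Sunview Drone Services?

1, 2, 5, 7, 9

1. remote pilot certificate absent → not met
2. insurance policy review 130 days ago vs limit 90 → not met
3. hull coverage $50,000 ≥ $30,000 → met
4. visual observers trained 4 ≥ 4 → met
5. airspace authorization renewal 178 days ago vs limit 120 → not met
6. condition 'flies over people' does not hold → requirement n/a → met
7. flight-log audit 135 days ago vs limit 120 → not met
8. maintenance log present → met
9. airframe inspection 99 days ago vs limit 90 → not met
10. certificated remote pilots 8 ≥ 5 → met
11. battery cycle review 112 days ago vs limit 120 → met
12. Part 107 recurrent training 19 days ago vs limit 30 → met
Not met: 1, 2, 5, 7, 9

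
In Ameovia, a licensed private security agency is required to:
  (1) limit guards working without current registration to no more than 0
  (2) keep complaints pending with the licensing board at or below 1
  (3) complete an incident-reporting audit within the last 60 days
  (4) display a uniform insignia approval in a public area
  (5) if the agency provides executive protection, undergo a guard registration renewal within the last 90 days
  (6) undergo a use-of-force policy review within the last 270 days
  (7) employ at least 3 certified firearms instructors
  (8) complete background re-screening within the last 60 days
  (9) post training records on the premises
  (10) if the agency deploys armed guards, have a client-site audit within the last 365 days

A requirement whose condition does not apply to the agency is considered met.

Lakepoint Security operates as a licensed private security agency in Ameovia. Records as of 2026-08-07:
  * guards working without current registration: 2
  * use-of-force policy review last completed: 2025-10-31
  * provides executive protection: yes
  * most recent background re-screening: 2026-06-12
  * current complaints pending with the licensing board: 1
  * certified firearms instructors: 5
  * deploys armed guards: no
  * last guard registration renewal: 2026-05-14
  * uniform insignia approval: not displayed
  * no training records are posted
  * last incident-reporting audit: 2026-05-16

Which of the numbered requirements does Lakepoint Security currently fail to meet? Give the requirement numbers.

1, 3, 4, 6, 9

1. guards working without current registration 2 > 0 → not met
2. complaints pending with the licensing board 1 ≤ 1 → met
3. incident-reporting audit 83 days ago vs limit 60 → not met
4. uniform insignia approval absent → not met
5. condition 'provides executive protection' holds; guard registration renewal 85 days ago vs limit 90 → met
6. use-of-force policy review 280 days ago vs limit 270 → not met
7. certified firearms instructors 5 ≥ 3 → met
8. background re-screening 56 days ago vs limit 60 → met
9. training records absent → not met
10. condition 'deploys armed guards' does not hold → requirement n/a → met
Not met: 1, 3, 4, 6, 9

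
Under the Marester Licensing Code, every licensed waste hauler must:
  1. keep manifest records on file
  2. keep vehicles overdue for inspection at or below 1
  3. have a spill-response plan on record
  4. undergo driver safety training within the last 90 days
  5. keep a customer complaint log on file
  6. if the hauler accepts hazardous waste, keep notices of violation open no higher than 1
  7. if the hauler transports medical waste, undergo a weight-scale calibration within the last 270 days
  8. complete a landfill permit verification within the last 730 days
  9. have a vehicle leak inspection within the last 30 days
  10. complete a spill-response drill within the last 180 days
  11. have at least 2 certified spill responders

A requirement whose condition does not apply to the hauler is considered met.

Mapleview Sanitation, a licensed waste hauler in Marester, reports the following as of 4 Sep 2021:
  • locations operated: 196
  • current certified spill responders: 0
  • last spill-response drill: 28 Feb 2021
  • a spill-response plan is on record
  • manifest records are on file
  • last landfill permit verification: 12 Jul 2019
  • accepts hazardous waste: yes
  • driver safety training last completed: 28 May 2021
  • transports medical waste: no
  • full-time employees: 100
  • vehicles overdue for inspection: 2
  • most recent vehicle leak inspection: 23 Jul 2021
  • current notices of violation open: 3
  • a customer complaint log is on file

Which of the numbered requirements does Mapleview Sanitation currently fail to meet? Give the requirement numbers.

2, 4, 6, 8, 9, 10, 11

1. manifest records present → met
2. vehicles overdue for inspection 2 > 1 → not met
3. spill-response plan present → met
4. driver safety training 99 days ago vs limit 90 → not met
5. customer complaint log present → met
6. condition 'accepts hazardous waste' holds; notices of violation open 3 > 1 → not met
7. condition 'transports medical waste' does not hold → requirement n/a → met
8. landfill permit verification 785 days ago vs limit 730 → not met
9. vehicle leak inspection 43 days ago vs limit 30 → not met
10. spill-response drill 188 days ago vs limit 180 → not met
11. certified spill responders 0 < 2 → not met
Not met: 2, 4, 6, 8, 9, 10, 11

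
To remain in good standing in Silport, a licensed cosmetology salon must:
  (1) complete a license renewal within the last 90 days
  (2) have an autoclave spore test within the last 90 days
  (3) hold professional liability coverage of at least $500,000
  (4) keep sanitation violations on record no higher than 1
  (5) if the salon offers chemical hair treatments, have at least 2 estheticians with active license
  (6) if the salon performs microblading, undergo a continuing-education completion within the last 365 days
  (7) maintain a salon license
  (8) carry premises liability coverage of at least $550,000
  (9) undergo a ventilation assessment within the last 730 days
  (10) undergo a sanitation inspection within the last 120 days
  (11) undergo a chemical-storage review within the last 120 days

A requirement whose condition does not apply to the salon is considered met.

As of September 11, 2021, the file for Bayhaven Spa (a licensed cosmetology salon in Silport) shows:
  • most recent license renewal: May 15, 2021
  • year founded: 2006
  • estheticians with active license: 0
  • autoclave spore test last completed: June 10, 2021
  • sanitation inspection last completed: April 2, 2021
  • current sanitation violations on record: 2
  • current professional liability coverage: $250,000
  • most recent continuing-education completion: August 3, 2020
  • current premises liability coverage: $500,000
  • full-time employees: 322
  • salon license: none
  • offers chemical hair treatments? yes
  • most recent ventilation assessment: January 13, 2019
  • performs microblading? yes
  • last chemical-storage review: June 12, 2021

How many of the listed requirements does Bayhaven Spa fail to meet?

10

1. license renewal 119 days ago vs limit 90 → not met
2. autoclave spore test 93 days ago vs limit 90 → not met
3. professional liability coverage $250,000 < $500,000 → not met
4. sanitation violations on record 2 > 1 → not met
5. condition 'offers chemical hair treatments' holds; estheticians with active license 0 < 2 → not met
6. condition 'performs microblading' holds; continuing-education completion 404 days ago vs limit 365 → not met
7. salon license absent → not met
8. premises liability coverage $500,000 < $550,000 → not met
9. ventilation assessment 972 days ago vs limit 730 → not met
10. sanitation inspection 162 days ago vs limit 120 → not met
11. chemical-storage review 91 days ago vs limit 120 → met
Not met: 10 of 11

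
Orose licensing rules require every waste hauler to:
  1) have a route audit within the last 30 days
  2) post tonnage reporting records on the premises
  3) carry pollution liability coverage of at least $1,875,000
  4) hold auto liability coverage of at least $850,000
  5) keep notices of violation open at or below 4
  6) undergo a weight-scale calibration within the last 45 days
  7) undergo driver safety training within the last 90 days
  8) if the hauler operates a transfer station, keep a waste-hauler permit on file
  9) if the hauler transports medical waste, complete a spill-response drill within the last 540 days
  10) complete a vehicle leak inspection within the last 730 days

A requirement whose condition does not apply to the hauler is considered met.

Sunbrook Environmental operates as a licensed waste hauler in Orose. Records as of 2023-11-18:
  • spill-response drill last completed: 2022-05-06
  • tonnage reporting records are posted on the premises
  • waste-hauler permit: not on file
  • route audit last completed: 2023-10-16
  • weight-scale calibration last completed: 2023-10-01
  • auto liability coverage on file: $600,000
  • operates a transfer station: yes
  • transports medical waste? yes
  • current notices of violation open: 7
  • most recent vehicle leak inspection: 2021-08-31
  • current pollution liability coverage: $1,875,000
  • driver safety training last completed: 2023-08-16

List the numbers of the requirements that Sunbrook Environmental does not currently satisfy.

1, 4, 5, 6, 7, 8, 9, 10

1. route audit 33 days ago vs limit 30 → not met
2. tonnage reporting records present → met
3. pollution liability coverage $1,875,000 ≥ $1,875,000 → met
4. auto liability coverage $600,000 < $850,000 → not met
5. notices of violation open 7 > 4 → not met
6. weight-scale calibration 48 days ago vs limit 45 → not met
7. driver safety training 94 days ago vs limit 90 → not met
8. condition 'operates a transfer station' holds; waste-hauler permit absent → not met
9. condition 'transports medical waste' holds; spill-response drill 561 days ago vs limit 540 → not met
10. vehicle leak inspection 809 days ago vs limit 730 → not met
Not met: 1, 4, 5, 6, 7, 8, 9, 10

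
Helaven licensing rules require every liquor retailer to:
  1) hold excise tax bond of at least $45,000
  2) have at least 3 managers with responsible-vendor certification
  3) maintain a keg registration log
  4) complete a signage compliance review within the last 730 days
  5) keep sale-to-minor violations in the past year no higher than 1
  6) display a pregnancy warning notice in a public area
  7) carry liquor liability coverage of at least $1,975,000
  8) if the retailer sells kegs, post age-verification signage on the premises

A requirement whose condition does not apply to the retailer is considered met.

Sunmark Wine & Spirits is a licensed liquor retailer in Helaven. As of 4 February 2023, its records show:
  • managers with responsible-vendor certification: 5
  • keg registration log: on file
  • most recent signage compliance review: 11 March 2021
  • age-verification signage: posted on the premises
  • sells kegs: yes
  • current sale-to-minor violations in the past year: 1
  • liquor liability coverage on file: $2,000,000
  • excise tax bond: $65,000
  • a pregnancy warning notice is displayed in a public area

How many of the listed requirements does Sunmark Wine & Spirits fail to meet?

0

1. excise tax bond $65,000 ≥ $45,000 → met
2. managers with responsible-vendor certification 5 ≥ 3 → met
3. keg registration log present → met
4. signage compliance review 695 days ago vs limit 730 → met
5. sale-to-minor violations in the past year 1 ≤ 1 → met
6. pregnancy warning notice present → met
7. liquor liability coverage $2,000,000 ≥ $1,975,000 → met
8. condition 'sells kegs' holds; age-verification signage present → met
Not met: 0 of 8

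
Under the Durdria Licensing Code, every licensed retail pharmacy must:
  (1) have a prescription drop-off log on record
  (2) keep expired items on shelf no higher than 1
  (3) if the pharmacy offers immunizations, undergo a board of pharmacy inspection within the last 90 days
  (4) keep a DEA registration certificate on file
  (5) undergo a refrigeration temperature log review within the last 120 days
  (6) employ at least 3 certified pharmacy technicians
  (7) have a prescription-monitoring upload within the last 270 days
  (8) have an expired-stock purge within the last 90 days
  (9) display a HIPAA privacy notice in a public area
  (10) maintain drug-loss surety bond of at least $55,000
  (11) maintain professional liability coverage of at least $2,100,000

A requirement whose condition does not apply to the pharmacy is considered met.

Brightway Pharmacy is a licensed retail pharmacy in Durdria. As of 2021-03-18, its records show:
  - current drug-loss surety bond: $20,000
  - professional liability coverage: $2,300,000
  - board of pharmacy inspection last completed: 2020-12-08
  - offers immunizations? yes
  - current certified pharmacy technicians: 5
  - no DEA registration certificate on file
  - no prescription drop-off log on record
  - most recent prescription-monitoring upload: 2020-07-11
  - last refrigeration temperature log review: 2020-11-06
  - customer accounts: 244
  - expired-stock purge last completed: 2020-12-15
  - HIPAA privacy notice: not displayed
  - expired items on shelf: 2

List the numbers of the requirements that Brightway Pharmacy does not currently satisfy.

1, 2, 3, 4, 5, 8, 9, 10

1. prescription drop-off log absent → not met
2. expired items on shelf 2 > 1 → not met
3. condition 'offers immunizations' holds; board of pharmacy inspection 100 days ago vs limit 90 → not met
4. DEA registration certificate absent → not met
5. refrigeration temperature log review 132 days ago vs limit 120 → not met
6. certified pharmacy technicians 5 ≥ 3 → met
7. prescription-monitoring upload 250 days ago vs limit 270 → met
8. expired-stock purge 93 days ago vs limit 90 → not met
9. HIPAA privacy notice absent → not met
10. drug-loss surety bond $20,000 < $55,000 → not met
11. professional liability coverage $2,300,000 ≥ $2,100,000 → met
Not met: 1, 2, 3, 4, 5, 8, 9, 10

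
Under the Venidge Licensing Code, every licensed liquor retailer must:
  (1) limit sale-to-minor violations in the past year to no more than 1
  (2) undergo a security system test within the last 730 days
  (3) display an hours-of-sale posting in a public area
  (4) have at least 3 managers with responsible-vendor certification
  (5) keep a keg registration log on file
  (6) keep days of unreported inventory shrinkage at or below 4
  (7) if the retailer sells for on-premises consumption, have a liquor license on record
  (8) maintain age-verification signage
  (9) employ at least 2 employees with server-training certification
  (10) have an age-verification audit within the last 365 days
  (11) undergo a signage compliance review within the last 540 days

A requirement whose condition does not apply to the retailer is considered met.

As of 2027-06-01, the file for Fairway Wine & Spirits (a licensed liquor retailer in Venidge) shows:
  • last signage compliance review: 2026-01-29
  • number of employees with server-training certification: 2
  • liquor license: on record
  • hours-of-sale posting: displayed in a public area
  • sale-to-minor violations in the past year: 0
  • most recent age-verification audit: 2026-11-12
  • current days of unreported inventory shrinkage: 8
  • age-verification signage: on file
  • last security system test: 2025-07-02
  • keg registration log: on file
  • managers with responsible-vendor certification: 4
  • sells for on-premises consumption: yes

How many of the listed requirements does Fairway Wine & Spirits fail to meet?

1. sale-to-minor violations in the past year 0 ≤ 1 → met
2. security system test 699 days ago vs limit 730 → met
3. hours-of-sale posting present → met
4. managers with responsible-vendor certification 4 ≥ 3 → met
5. keg registration log present → met
6. days of unreported inventory shrinkage 8 > 4 → not met
7. condition 'sells for on-premises consumption' holds; liquor license present → met
8. age-verification signage present → met
9. employees with server-training certification 2 ≥ 2 → met
10. age-verification audit 201 days ago vs limit 365 → met
11. signage compliance review 488 days ago vs limit 540 → met
Not met: 1 of 11

1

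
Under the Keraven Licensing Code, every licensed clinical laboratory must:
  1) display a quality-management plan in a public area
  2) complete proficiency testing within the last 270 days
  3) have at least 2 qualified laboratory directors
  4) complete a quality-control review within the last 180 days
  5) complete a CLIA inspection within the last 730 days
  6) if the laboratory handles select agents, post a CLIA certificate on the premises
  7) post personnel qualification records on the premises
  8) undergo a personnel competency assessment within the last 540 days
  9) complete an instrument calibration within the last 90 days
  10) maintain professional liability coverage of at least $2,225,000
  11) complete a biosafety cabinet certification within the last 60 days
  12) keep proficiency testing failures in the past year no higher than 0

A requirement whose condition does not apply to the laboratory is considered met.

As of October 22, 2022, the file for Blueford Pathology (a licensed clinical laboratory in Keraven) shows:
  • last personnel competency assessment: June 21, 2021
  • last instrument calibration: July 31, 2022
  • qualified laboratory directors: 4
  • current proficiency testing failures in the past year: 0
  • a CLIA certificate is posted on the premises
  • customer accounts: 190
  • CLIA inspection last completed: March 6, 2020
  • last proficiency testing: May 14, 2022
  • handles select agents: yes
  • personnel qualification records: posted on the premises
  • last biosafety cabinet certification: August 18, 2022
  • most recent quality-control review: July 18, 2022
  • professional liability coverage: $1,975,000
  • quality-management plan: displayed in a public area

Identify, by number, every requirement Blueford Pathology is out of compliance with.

1. quality-management plan present → met
2. proficiency testing 161 days ago vs limit 270 → met
3. qualified laboratory directors 4 ≥ 2 → met
4. quality-control review 96 days ago vs limit 180 → met
5. CLIA inspection 960 days ago vs limit 730 → not met
6. condition 'handles select agents' holds; CLIA certificate present → met
7. personnel qualification records present → met
8. personnel competency assessment 488 days ago vs limit 540 → met
9. instrument calibration 83 days ago vs limit 90 → met
10. professional liability coverage $1,975,000 < $2,225,000 → not met
11. biosafety cabinet certification 65 days ago vs limit 60 → not met
12. proficiency testing failures in the past year 0 ≤ 0 → met
Not met: 5, 10, 11

5, 10, 11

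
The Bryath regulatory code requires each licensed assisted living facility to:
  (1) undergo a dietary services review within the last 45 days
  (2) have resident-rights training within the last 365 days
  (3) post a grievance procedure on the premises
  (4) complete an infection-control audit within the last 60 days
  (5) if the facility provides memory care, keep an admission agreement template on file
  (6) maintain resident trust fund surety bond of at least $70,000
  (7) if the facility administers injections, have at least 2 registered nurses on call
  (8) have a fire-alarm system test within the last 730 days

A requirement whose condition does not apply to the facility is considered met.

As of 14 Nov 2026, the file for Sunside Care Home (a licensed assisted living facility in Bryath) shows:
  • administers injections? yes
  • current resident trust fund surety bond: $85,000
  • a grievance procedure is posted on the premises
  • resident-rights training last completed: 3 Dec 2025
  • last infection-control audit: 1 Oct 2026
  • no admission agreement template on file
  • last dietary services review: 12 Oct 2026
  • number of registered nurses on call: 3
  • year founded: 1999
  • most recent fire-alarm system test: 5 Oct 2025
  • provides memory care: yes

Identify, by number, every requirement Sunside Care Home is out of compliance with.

5

1. dietary services review 33 days ago vs limit 45 → met
2. resident-rights training 346 days ago vs limit 365 → met
3. grievance procedure present → met
4. infection-control audit 44 days ago vs limit 60 → met
5. condition 'provides memory care' holds; admission agreement template absent → not met
6. resident trust fund surety bond $85,000 ≥ $70,000 → met
7. condition 'administers injections' holds; registered nurses on call 3 ≥ 2 → met
8. fire-alarm system test 405 days ago vs limit 730 → met
Not met: 5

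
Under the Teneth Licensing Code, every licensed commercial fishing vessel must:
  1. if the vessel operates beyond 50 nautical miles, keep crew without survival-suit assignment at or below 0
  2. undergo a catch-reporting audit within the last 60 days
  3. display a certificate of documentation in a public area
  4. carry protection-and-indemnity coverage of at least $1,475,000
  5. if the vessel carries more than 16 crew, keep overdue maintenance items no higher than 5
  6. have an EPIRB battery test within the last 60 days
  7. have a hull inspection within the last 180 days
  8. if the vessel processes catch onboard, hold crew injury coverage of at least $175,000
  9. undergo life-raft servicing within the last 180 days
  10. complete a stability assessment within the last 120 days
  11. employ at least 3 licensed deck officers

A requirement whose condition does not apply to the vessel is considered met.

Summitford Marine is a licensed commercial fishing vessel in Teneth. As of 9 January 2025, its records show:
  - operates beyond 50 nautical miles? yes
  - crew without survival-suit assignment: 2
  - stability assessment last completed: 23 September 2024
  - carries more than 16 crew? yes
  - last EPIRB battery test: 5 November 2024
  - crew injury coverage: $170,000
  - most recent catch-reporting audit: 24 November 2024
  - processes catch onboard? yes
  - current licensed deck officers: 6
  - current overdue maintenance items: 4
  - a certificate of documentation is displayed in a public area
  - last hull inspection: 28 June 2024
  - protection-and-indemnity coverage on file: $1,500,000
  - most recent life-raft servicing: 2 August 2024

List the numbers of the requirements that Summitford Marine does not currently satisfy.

1. condition 'operates beyond 50 nautical miles' holds; crew without survival-suit assignment 2 > 0 → not met
2. catch-reporting audit 46 days ago vs limit 60 → met
3. certificate of documentation present → met
4. protection-and-indemnity coverage $1,500,000 ≥ $1,475,000 → met
5. condition 'carries more than 16 crew' holds; overdue maintenance items 4 ≤ 5 → met
6. EPIRB battery test 65 days ago vs limit 60 → not met
7. hull inspection 195 days ago vs limit 180 → not met
8. condition 'processes catch onboard' holds; crew injury coverage $170,000 < $175,000 → not met
9. life-raft servicing 160 days ago vs limit 180 → met
10. stability assessment 108 days ago vs limit 120 → met
11. licensed deck officers 6 ≥ 3 → met
Not met: 1, 6, 7, 8

1, 6, 7, 8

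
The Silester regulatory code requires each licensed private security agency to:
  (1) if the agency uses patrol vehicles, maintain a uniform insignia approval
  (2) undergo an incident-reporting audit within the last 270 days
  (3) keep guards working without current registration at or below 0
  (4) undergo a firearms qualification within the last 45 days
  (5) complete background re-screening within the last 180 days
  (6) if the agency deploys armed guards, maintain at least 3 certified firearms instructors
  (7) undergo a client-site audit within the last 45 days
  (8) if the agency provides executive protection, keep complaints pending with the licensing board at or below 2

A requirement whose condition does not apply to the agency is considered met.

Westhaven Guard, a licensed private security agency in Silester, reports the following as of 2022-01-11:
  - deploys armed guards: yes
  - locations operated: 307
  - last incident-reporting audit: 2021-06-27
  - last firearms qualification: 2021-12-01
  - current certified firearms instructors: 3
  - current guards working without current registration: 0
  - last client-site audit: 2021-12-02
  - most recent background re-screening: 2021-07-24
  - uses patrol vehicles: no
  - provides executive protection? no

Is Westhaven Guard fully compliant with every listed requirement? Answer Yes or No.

1. condition 'uses patrol vehicles' does not hold → requirement n/a → met
2. incident-reporting audit 198 days ago vs limit 270 → met
3. guards working without current registration 0 ≤ 0 → met
4. firearms qualification 41 days ago vs limit 45 → met
5. background re-screening 171 days ago vs limit 180 → met
6. condition 'deploys armed guards' holds; certified firearms instructors 3 ≥ 3 → met
7. client-site audit 40 days ago vs limit 45 → met
8. condition 'provides executive protection' does not hold → requirement n/a → met
All met.

Yes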